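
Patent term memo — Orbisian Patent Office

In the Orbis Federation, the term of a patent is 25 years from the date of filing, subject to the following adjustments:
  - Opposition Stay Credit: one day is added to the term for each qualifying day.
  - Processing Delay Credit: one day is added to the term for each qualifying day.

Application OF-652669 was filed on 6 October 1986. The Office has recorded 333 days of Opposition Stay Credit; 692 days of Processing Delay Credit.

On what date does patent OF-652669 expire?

Base term: filing date + 25 years → 6 October 2011.
Opposition Stay Credit: +333 days → 3 September 2012.
Processing Delay Credit: +692 days → 27 July 2014.

July 27, 2014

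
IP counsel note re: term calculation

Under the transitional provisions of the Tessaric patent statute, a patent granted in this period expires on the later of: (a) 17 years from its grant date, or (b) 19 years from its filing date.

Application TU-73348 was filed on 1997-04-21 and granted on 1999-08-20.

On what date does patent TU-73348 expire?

(a) grant + 17 years → 20 August 2016.
(b) filing + 19 years → 21 April 2016.
Later of the two: 20 August 2016.

2016-08-20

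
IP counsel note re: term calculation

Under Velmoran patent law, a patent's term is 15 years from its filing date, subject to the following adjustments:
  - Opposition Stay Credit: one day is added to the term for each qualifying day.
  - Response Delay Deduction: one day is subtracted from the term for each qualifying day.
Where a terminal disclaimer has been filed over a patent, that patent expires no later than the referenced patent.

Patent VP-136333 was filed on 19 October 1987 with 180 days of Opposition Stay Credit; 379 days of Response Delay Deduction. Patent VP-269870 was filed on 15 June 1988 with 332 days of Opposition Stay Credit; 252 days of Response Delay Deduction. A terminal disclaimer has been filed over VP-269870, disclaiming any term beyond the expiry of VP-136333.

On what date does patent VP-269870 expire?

2002-04-03

Natural term of VP-269870:
  Base: filing + 15 years → 15 June 2003.
  Opposition Stay Credit: +332 days → 12 May 2004.
  Response Delay Deduction: −252 days → 3 September 2003.
Expiry of referenced patent VP-136333:
  Base: filing + 15 years → 19 October 2002.
  Opposition Stay Credit: +180 days → 17 April 2003.
  Response Delay Deduction: −379 days → 3 April 2002.
Terminal disclaimer: VP-269870 expires on the earlier of 3 September 2003 and 3 April 2002.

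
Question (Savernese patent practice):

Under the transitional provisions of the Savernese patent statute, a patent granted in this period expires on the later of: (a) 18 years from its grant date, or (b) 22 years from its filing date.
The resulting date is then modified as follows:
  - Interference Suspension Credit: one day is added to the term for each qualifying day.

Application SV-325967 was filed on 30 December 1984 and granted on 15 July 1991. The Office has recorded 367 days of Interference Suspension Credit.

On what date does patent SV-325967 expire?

2010-07-17

(a) grant + 18 years → 15 July 2009.
(b) filing + 22 years → 30 December 2006.
Later of the two: 15 July 2009.
Interference Suspension Credit: +367 days → 17 July 2010.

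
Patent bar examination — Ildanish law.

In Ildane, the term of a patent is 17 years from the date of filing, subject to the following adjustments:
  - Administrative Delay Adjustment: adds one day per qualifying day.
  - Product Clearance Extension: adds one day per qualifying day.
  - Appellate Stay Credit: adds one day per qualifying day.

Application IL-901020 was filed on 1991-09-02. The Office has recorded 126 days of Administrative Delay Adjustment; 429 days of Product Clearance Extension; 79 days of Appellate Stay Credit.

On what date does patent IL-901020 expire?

Base term: filing date + 17 years → 2 September 2008.
Administrative Delay Adjustment: +126 days → 6 January 2009.
Product Clearance Extension: +429 days → 11 March 2010.
Appellate Stay Credit: +79 days → 29 May 2010.

May 29, 2010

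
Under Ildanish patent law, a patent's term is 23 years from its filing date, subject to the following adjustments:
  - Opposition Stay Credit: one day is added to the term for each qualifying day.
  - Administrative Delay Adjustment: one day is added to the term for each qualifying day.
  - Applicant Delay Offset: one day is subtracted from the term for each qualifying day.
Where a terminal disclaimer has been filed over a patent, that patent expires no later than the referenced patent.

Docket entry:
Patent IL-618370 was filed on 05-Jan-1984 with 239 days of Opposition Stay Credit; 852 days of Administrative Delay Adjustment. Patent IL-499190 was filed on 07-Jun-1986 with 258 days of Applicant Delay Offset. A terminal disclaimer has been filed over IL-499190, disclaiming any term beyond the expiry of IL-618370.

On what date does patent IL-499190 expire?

2008-09-22

Natural term of IL-499190:
  Base: filing + 23 years → 7 June 2009.
  Applicant Delay Offset: −258 days → 22 September 2008.
Expiry of referenced patent IL-618370:
  Base: filing + 23 years → 5 January 2007.
  Opposition Stay Credit: +239 days → 1 September 2007.
  Administrative Delay Adjustment: +852 days → 31 December 2009.
Terminal disclaimer: IL-499190 expires on the earlier of 22 September 2008 and 31 December 2009.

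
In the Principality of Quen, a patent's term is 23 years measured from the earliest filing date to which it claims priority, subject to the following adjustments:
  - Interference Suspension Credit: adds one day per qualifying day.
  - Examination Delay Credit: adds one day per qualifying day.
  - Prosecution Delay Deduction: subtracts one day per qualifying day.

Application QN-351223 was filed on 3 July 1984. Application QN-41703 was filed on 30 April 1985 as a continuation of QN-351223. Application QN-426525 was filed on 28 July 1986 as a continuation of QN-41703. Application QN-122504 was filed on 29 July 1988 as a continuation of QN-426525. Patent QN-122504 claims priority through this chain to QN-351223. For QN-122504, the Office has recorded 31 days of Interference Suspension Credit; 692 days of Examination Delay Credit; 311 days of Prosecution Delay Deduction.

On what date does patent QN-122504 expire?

Earliest priority filing: 3 July 1984.
Base term: 3 July 1984 + 23 years → 3 July 2007.
Interference Suspension Credit: +31 days → 3 August 2007.
Examination Delay Credit: +692 days → 25 June 2009.
Prosecution Delay Deduction: −311 days → 18 August 2008.

2008-08-18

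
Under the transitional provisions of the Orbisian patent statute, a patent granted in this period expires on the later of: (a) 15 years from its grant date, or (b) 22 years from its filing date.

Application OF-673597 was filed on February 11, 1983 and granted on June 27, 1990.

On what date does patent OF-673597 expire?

(a) grant + 15 years → 27 June 2005.
(b) filing + 22 years → 11 February 2005.
Later of the two: 27 June 2005.

June 27, 2005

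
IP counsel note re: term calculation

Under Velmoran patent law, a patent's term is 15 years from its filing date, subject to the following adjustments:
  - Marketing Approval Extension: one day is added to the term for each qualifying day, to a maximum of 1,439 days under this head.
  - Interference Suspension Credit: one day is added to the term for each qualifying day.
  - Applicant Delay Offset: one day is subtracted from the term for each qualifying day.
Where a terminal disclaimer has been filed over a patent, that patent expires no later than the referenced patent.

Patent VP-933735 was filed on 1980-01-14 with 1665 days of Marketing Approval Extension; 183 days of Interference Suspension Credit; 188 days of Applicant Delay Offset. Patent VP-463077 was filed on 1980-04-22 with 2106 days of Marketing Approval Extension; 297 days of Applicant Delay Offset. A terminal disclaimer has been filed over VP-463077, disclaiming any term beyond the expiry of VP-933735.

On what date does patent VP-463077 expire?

Natural term of VP-463077:
  Base: filing + 15 years → 22 April 1995.
  Marketing Approval Extension: 2106 days claimed exceeds the 1439-day cap, so +1439 days → 31 March 1999.
  Applicant Delay Offset: −297 days → 7 June 1998.
Expiry of referenced patent VP-933735:
  Base: filing + 15 years → 14 January 1995.
  Marketing Approval Extension: 1665 days claimed exceeds the 1439-day cap, so +1439 days → 23 December 1998.
  Interference Suspension Credit: +183 days → 24 June 1999.
  Applicant Delay Offset: −188 days → 18 December 1998.
Terminal disclaimer: VP-463077 expires on the earlier of 7 June 1998 and 18 December 1998.

June 7, 1998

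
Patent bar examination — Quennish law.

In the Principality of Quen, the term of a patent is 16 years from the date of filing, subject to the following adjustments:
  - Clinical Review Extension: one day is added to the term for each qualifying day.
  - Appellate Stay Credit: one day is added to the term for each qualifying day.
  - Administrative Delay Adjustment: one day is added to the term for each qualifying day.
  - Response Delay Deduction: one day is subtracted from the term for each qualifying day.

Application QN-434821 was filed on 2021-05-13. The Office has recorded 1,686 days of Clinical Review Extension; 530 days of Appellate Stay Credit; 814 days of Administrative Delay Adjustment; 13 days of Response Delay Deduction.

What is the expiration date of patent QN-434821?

Base term: filing date + 16 years → 13 May 2037.
Clinical Review Extension: +1686 days → 24 December 2041.
Appellate Stay Credit: +530 days → 7 June 2043.
Administrative Delay Adjustment: +814 days → 29 August 2045.
Response Delay Deduction: −13 days → 16 August 2045.

2045-08-16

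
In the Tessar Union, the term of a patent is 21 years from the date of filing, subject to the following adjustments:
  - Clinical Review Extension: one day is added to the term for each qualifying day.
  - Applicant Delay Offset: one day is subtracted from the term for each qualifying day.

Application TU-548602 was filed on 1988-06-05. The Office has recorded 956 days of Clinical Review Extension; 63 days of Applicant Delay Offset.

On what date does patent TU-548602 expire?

2011-11-15

Base term: filing date + 21 years → 5 June 2009.
Clinical Review Extension: +956 days → 17 January 2012.
Applicant Delay Offset: −63 days → 15 November 2011.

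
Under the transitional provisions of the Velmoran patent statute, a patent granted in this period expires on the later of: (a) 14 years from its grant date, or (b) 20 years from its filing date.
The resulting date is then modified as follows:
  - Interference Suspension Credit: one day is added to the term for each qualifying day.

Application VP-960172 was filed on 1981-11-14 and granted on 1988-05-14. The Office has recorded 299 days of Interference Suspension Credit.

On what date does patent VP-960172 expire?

(a) grant + 14 years → 14 May 2002.
(b) filing + 20 years → 14 November 2001.
Later of the two: 14 May 2002.
Interference Suspension Credit: +299 days → 9 March 2003.

March 9, 2003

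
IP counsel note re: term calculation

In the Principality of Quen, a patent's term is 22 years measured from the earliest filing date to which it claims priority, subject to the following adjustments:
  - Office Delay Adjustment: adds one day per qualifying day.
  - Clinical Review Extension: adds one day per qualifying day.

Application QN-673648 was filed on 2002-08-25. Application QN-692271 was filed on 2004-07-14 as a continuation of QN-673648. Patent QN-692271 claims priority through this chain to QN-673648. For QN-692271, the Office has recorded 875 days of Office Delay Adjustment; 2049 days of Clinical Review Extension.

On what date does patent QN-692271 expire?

August 27, 2032

Earliest priority filing: 25 August 2002.
Base term: 25 August 2002 + 22 years → 25 August 2024.
Office Delay Adjustment: +875 days → 17 January 2027.
Clinical Review Extension: +2049 days → 27 August 2032.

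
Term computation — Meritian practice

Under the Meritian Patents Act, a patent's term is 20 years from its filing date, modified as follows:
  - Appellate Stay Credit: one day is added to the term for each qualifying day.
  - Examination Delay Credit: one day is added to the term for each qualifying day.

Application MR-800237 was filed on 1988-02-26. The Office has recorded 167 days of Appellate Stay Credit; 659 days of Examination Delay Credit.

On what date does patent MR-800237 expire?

2010-06-01

Base term: filing date + 20 years → 26 February 2008.
Appellate Stay Credit: +167 days → 11 August 2008.
Examination Delay Credit: +659 days → 1 June 2010.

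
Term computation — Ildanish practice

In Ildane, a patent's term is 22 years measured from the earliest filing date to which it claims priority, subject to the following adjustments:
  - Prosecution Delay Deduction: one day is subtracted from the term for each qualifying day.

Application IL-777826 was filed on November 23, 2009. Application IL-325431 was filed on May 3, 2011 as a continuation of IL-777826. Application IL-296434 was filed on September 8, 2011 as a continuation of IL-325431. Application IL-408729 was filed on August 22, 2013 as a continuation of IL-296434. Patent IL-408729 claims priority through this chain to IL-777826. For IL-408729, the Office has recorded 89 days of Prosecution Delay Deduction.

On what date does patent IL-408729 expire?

2031-08-26

Earliest priority filing: 23 November 2009.
Base term: 23 November 2009 + 22 years → 23 November 2031.
Prosecution Delay Deduction: −89 days → 26 August 2031.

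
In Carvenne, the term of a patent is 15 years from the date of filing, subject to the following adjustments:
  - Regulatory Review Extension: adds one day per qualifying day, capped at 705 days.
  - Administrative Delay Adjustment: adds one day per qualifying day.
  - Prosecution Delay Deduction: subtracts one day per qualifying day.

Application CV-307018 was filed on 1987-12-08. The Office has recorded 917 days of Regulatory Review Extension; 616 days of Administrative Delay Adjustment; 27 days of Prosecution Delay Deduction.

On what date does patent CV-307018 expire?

2006-06-24

Base term: filing date + 15 years → 8 December 2002.
Regulatory Review Extension: 917 days claimed exceeds the 705-day cap, so +705 days → 12 November 2004.
Administrative Delay Adjustment: +616 days → 21 July 2006.
Prosecution Delay Deduction: −27 days → 24 June 2006.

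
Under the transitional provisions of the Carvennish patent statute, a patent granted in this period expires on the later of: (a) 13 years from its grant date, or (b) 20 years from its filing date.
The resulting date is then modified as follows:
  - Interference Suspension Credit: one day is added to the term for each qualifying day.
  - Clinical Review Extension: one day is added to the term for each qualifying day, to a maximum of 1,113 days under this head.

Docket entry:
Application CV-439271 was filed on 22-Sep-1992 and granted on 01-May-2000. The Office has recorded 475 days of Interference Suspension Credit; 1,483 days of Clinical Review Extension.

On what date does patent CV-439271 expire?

(a) grant + 13 years → 1 May 2013.
(b) filing + 20 years → 22 September 2012.
Later of the two: 1 May 2013.
Interference Suspension Credit: +475 days → 19 August 2014.
Clinical Review Extension: 1483 days claimed exceeds the 1113-day cap, so +1113 days → 5 September 2017.

2017-09-05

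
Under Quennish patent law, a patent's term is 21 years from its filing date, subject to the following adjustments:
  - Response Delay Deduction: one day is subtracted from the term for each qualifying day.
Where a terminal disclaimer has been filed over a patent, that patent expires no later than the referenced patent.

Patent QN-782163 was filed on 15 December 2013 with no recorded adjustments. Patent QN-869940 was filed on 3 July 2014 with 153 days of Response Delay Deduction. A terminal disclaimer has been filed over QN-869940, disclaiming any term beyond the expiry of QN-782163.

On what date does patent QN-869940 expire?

Natural term of QN-869940:
  Base: filing + 21 years → 3 July 2035.
  Response Delay Deduction: −153 days → 31 January 2035.
Expiry of referenced patent QN-782163:
  Base: filing + 21 years → 15 December 2034.
Terminal disclaimer: QN-869940 expires on the earlier of 31 January 2035 and 15 December 2034.

December 15, 2034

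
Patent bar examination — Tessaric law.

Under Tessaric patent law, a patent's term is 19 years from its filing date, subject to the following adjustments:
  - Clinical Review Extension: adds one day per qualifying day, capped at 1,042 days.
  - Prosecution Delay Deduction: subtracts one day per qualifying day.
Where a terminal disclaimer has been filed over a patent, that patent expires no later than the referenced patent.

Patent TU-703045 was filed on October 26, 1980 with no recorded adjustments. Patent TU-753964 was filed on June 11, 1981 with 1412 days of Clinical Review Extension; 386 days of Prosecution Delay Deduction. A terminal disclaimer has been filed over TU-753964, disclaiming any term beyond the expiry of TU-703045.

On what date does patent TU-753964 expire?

Natural term of TU-753964:
  Base: filing + 19 years → 11 June 2000.
  Clinical Review Extension: 1412 days claimed exceeds the 1042-day cap, so +1042 days → 19 April 2003.
  Prosecution Delay Deduction: −386 days → 29 March 2002.
Expiry of referenced patent TU-703045:
  Base: filing + 19 years → 26 October 1999.
Terminal disclaimer: TU-753964 expires on the earlier of 29 March 2002 and 26 October 1999.

1999-10-26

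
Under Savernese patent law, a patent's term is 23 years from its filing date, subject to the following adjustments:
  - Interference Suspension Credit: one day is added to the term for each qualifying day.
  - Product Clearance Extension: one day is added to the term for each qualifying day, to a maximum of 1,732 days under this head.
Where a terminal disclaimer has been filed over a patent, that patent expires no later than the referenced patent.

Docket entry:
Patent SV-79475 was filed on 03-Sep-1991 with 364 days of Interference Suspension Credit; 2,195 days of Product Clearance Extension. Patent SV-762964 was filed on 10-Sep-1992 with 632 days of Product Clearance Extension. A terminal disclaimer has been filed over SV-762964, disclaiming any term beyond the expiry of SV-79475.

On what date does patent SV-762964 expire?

Natural term of SV-762964:
  Base: filing + 23 years → 10 September 2015.
  Product Clearance Extension: 632 days (within the 1732-day cap) → +632 days → 3 June 2017.
Expiry of referenced patent SV-79475:
  Base: filing + 23 years → 3 September 2014.
  Interference Suspension Credit: +364 days → 2 September 2015.
  Product Clearance Extension: 2195 days claimed exceeds the 1732-day cap, so +1732 days → 30 May 2020.
Terminal disclaimer: SV-762964 expires on the earlier of 3 June 2017 and 30 May 2020.

2017-06-03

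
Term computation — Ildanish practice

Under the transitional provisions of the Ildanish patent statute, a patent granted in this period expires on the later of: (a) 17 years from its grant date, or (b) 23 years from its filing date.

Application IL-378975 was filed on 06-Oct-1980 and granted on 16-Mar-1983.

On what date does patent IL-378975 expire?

(a) grant + 17 years → 16 March 2000.
(b) filing + 23 years → 6 October 2003.
Later of the two: 6 October 2003.

2003-10-06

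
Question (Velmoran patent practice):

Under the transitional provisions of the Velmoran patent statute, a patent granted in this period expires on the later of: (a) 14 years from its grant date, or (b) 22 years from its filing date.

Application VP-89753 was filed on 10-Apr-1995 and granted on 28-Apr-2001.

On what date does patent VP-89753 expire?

(a) grant + 14 years → 28 April 2015.
(b) filing + 22 years → 10 April 2017.
Later of the two: 10 April 2017.

2017-04-10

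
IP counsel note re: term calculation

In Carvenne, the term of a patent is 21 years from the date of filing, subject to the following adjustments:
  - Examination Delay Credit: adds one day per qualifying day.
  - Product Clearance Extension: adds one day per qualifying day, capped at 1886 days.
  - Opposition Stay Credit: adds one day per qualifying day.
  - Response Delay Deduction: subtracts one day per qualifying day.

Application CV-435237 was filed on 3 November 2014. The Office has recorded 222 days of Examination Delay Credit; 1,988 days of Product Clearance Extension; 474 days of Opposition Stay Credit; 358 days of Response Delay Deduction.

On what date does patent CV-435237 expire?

December 5, 2041

Base term: filing date + 21 years → 3 November 2035.
Examination Delay Credit: +222 days → 12 June 2036.
Product Clearance Extension: 1988 days claimed exceeds the 1886-day cap, so +1886 days → 11 August 2041.
Opposition Stay Credit: +474 days → 28 November 2042.
Response Delay Deduction: −358 days → 5 December 2041.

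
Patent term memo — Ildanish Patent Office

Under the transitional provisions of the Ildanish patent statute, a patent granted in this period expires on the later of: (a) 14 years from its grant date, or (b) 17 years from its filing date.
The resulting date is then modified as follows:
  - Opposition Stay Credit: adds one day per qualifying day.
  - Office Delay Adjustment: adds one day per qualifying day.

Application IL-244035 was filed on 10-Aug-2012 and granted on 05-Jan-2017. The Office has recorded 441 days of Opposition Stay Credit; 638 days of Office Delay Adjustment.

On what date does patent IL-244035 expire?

(a) grant + 14 years → 5 January 2031.
(b) filing + 17 years → 10 August 2029.
Later of the two: 5 January 2031.
Opposition Stay Credit: +441 days → 21 March 2032.
Office Delay Adjustment: +638 days → 19 December 2033.

2033-12-19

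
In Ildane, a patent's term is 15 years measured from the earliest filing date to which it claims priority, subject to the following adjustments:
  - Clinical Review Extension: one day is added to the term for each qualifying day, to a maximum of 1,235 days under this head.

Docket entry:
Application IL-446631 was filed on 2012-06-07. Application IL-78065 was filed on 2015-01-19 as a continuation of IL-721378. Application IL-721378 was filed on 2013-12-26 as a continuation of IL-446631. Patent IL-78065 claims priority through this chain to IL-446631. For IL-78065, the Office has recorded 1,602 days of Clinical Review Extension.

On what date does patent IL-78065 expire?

Earliest priority filing: 7 June 2012.
Base term: 7 June 2012 + 15 years → 7 June 2027.
Clinical Review Extension: 1602 days claimed exceeds the 1235-day cap, so +1235 days → 24 October 2030.

October 24, 2030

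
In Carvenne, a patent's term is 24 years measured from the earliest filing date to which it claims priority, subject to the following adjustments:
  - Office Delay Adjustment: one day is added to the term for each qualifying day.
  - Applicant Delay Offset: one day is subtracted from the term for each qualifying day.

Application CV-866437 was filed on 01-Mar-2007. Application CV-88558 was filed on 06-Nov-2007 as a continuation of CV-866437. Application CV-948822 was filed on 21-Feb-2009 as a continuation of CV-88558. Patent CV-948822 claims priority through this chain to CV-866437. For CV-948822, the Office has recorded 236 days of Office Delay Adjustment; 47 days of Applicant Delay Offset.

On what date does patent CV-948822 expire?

Earliest priority filing: 1 March 2007.
Base term: 1 March 2007 + 24 years → 1 March 2031.
Office Delay Adjustment: +236 days → 23 October 2031.
Applicant Delay Offset: −47 days → 6 September 2031.

2031-09-06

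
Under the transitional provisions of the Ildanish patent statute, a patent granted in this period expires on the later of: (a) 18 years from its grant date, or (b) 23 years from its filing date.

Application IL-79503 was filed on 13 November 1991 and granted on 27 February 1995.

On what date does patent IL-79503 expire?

November 13, 2014

(a) grant + 18 years → 27 February 2013.
(b) filing + 23 years → 13 November 2014.
Later of the two: 13 November 2014.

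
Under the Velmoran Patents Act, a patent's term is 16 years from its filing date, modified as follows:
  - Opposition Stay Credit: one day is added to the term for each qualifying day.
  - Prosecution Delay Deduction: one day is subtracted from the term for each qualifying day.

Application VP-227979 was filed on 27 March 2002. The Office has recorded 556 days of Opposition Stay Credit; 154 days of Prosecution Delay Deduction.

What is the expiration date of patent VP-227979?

Base term: filing date + 16 years → 27 March 2018.
Opposition Stay Credit: +556 days → 4 October 2019.
Prosecution Delay Deduction: −154 days → 3 May 2019.

2019-05-03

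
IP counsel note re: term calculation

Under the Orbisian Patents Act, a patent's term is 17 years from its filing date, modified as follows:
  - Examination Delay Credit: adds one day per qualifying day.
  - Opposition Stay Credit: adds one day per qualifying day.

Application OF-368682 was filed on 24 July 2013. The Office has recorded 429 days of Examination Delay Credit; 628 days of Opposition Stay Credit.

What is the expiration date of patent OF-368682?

June 15, 2033

Base term: filing date + 17 years → 24 July 2030.
Examination Delay Credit: +429 days → 26 September 2031.
Opposition Stay Credit: +628 days → 15 June 2033.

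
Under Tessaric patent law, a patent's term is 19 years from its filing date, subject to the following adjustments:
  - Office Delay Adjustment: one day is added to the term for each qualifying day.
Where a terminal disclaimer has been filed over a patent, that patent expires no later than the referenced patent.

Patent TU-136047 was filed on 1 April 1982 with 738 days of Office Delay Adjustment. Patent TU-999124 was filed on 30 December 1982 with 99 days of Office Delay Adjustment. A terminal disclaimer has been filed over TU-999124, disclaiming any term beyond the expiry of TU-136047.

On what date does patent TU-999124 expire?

Natural term of TU-999124:
  Base: filing + 19 years → 30 December 2001.
  Office Delay Adjustment: +99 days → 8 April 2002.
Expiry of referenced patent TU-136047:
  Base: filing + 19 years → 1 April 2001.
  Office Delay Adjustment: +738 days → 9 April 2003.
Terminal disclaimer: TU-999124 expires on the earlier of 8 April 2002 and 9 April 2003.

2002-04-08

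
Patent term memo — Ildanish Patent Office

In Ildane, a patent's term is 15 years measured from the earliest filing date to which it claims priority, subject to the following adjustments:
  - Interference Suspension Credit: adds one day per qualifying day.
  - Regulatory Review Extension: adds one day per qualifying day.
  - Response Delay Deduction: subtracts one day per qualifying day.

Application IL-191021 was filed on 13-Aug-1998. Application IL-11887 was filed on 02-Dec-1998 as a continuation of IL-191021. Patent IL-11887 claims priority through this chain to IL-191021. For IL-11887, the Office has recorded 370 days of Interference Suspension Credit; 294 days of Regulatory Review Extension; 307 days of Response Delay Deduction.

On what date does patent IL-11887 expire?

August 5, 2014

Earliest priority filing: 13 August 1998.
Base term: 13 August 1998 + 15 years → 13 August 2013.
Interference Suspension Credit: +370 days → 18 August 2014.
Regulatory Review Extension: +294 days → 8 June 2015.
Response Delay Deduction: −307 days → 5 August 2014.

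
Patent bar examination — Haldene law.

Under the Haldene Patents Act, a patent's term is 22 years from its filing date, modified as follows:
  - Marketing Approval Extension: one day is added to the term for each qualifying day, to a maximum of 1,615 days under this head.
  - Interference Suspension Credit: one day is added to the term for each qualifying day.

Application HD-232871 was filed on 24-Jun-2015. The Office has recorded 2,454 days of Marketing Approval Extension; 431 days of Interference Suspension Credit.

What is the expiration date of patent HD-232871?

Base term: filing date + 22 years → 24 June 2037.
Marketing Approval Extension: 2454 days claimed exceeds the 1615-day cap, so +1615 days → 25 November 2041.
Interference Suspension Credit: +431 days → 30 January 2043.

January 30, 2043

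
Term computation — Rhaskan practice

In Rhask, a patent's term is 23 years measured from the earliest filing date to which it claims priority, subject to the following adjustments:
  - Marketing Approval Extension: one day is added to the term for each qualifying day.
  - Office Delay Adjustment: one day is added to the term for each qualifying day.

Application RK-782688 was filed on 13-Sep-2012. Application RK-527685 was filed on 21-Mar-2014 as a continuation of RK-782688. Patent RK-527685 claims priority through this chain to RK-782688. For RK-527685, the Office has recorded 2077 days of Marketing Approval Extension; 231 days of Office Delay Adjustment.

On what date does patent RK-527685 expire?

Earliest priority filing: 13 September 2012.
Base term: 13 September 2012 + 23 years → 13 September 2035.
Marketing Approval Extension: +2077 days → 21 May 2041.
Office Delay Adjustment: +231 days → 7 January 2042.

January 7, 2042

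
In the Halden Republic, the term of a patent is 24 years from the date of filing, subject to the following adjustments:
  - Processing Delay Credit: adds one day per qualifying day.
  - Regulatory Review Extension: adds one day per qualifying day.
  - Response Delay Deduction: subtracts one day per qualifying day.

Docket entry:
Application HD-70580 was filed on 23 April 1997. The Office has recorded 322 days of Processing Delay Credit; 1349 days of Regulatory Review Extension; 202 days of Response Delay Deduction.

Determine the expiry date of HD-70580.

2025-05-01

Base term: filing date + 24 years → 23 April 2021.
Processing Delay Credit: +322 days → 11 March 2022.
Regulatory Review Extension: +1349 days → 19 November 2025.
Response Delay Deduction: −202 days → 1 May 2025.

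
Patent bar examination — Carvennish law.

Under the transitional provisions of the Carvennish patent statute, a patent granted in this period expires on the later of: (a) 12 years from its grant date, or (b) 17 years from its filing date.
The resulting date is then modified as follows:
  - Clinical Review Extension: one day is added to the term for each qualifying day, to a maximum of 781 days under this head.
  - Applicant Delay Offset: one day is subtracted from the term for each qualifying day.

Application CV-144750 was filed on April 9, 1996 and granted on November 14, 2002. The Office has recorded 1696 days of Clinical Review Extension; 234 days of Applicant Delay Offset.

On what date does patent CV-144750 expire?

(a) grant + 12 years → 14 November 2014.
(b) filing + 17 years → 9 April 2013.
Later of the two: 14 November 2014.
Clinical Review Extension: 1696 days claimed exceeds the 781-day cap, so +781 days → 3 January 2017.
Applicant Delay Offset: −234 days → 14 May 2016.

May 14, 2016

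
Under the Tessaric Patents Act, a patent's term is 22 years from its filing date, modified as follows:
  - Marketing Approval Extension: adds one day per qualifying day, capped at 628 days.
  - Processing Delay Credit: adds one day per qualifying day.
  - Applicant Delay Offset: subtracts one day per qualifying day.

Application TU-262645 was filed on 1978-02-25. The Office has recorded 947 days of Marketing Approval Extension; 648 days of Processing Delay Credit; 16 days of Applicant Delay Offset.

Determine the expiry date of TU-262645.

2003-08-08

Base term: filing date + 22 years → 25 February 2000.
Marketing Approval Extension: 947 days claimed exceeds the 628-day cap, so +628 days → 14 November 2001.
Processing Delay Credit: +648 days → 24 August 2003.
Applicant Delay Offset: −16 days → 8 August 2003.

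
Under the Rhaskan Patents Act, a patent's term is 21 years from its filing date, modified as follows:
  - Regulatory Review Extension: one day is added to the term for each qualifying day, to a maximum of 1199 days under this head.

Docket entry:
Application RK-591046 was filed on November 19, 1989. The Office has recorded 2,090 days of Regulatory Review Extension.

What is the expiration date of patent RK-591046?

Base term: filing date + 21 years → 19 November 2010.
Regulatory Review Extension: 2090 days claimed exceeds the 1199-day cap, so +1199 days → 2 March 2014.

March 2, 2014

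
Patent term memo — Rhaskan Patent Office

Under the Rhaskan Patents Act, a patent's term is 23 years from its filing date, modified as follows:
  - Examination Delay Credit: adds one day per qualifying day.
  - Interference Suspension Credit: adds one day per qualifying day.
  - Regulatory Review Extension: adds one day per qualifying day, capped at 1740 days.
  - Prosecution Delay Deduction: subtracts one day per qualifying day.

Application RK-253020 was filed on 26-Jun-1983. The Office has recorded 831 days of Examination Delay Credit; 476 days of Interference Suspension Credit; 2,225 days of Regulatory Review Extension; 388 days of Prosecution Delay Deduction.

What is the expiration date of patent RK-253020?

2013-10-06

Base term: filing date + 23 years → 26 June 2006.
Examination Delay Credit: +831 days → 4 October 2008.
Interference Suspension Credit: +476 days → 23 January 2010.
Regulatory Review Extension: 2225 days claimed exceeds the 1740-day cap, so +1740 days → 29 October 2014.
Prosecution Delay Deduction: −388 days → 6 October 2013.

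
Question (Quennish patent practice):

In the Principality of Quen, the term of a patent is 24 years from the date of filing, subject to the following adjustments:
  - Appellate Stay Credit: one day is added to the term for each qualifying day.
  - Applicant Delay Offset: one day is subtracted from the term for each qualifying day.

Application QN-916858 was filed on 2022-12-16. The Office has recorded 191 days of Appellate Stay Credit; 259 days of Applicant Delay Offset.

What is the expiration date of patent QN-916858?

October 9, 2046

Base term: filing date + 24 years → 16 December 2046.
Appellate Stay Credit: +191 days → 25 June 2047.
Applicant Delay Offset: −259 days → 9 October 2046.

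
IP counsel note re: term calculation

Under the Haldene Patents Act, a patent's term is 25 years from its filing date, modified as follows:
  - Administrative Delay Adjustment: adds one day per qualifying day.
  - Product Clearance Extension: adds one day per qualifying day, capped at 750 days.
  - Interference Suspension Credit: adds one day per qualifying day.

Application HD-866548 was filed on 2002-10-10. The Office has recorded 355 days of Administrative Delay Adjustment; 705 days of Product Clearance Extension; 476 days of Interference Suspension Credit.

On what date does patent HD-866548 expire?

December 24, 2031

Base term: filing date + 25 years → 10 October 2027.
Administrative Delay Adjustment: +355 days → 29 September 2028.
Product Clearance Extension: 705 days (within the 750-day cap) → +705 days → 4 September 2030.
Interference Suspension Credit: +476 days → 24 December 2031.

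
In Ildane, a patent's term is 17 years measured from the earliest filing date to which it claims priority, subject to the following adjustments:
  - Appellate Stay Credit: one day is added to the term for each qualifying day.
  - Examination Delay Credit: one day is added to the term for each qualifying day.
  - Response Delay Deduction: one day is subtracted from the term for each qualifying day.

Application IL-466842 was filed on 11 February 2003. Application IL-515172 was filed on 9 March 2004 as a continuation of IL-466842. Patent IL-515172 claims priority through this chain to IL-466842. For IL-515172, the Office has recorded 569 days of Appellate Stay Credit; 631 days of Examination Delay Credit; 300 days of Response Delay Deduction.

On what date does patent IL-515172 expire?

Earliest priority filing: 11 February 2003.
Base term: 11 February 2003 + 17 years → 11 February 2020.
Appellate Stay Credit: +569 days → 2 September 2021.
Examination Delay Credit: +631 days → 26 May 2023.
Response Delay Deduction: −300 days → 30 July 2022.

July 30, 2022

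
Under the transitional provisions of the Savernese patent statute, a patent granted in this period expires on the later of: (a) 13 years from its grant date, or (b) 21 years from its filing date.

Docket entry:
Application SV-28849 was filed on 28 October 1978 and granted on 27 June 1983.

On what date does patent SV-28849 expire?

1999-10-28

(a) grant + 13 years → 27 June 1996.
(b) filing + 21 years → 28 October 1999.
Later of the two: 28 October 1999.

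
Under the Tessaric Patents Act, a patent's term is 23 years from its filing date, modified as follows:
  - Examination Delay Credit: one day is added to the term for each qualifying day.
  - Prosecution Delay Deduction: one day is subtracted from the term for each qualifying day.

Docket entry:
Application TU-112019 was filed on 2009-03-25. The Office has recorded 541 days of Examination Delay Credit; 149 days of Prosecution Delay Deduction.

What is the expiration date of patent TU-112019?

April 21, 2033

Base term: filing date + 23 years → 25 March 2032.
Examination Delay Credit: +541 days → 17 September 2033.
Prosecution Delay Deduction: −149 days → 21 April 2033.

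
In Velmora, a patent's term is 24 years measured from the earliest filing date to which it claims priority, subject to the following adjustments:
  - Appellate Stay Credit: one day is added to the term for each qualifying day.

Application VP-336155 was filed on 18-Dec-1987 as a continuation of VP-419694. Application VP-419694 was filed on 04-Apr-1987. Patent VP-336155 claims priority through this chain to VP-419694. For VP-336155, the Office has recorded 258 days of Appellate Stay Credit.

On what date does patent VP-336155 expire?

Earliest priority filing: 4 April 1987.
Base term: 4 April 1987 + 24 years → 4 April 2011.
Appellate Stay Credit: +258 days → 18 December 2011.

December 18, 2011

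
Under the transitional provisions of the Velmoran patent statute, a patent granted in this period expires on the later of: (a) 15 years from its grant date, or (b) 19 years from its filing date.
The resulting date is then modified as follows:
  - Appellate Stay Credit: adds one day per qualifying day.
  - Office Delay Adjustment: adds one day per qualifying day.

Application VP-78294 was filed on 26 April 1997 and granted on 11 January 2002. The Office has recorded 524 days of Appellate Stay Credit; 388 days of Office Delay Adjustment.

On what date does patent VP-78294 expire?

(a) grant + 15 years → 11 January 2017.
(b) filing + 19 years → 26 April 2016.
Later of the two: 11 January 2017.
Appellate Stay Credit: +524 days → 19 June 2018.
Office Delay Adjustment: +388 days → 12 July 2019.

July 12, 2019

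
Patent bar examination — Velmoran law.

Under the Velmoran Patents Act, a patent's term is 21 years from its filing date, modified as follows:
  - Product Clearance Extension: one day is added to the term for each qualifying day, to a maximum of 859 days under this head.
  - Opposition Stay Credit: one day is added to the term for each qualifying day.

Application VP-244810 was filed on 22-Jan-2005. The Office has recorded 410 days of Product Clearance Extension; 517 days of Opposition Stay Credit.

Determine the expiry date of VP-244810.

2028-08-06

Base term: filing date + 21 years → 22 January 2026.
Product Clearance Extension: 410 days (within the 859-day cap) → +410 days → 8 March 2027.
Opposition Stay Credit: +517 days → 6 August 2028.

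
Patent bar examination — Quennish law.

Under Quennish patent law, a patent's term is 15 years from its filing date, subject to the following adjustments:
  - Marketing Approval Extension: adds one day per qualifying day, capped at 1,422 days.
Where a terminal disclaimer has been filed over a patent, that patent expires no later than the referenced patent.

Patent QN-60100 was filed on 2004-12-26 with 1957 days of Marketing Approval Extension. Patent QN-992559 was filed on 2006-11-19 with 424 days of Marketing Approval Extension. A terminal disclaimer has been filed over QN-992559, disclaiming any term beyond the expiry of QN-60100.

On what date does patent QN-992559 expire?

Natural term of QN-992559:
  Base: filing + 15 years → 19 November 2021.
  Marketing Approval Extension: 424 days (within the 1422-day cap) → +424 days → 17 January 2023.
Expiry of referenced patent QN-60100:
  Base: filing + 15 years → 26 December 2019.
  Marketing Approval Extension: 1957 days claimed exceeds the 1422-day cap, so +1422 days → 17 November 2023.
Terminal disclaimer: QN-992559 expires on the earlier of 17 January 2023 and 17 November 2023.

2023-01-17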